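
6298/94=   67 = 67.00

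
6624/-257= - 26 + 58/257 = -25.77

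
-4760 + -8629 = - 13389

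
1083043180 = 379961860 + 703081320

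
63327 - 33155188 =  - 33091861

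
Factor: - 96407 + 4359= -2^4 * 11^1*523^1=- 92048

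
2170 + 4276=6446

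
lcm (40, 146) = 2920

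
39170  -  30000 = 9170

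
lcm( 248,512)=15872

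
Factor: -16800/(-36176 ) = 150/323 =2^1* 3^1*5^2*17^( - 1 )* 19^( - 1 )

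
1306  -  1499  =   - 193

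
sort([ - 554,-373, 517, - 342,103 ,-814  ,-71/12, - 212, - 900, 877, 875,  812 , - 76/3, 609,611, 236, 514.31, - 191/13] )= [-900, - 814, - 554,  -  373, - 342, - 212, - 76/3, - 191/13,-71/12, 103,  236, 514.31, 517, 609, 611, 812, 875, 877]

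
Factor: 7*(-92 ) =- 644 =- 2^2*7^1*23^1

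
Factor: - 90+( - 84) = - 2^1 * 3^1*29^1  =  - 174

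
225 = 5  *45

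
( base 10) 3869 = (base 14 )15A5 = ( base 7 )14165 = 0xf1d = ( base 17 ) d6a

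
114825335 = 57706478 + 57118857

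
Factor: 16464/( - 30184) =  - 6/11 = - 2^1*3^1*11^( - 1 )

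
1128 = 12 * 94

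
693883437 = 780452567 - 86569130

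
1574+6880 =8454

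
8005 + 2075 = 10080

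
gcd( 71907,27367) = 1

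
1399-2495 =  - 1096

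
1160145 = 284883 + 875262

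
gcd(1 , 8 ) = 1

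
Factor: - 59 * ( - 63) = 3717= 3^2*7^1 * 59^1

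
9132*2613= 23861916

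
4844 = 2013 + 2831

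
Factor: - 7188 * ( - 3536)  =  2^6*3^1*13^1*17^1*599^1  =  25416768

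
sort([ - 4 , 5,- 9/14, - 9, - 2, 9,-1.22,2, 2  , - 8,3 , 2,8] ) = [ - 9, - 8, - 4, - 2, - 1.22, - 9/14,2, 2 , 2,3,5,8,9]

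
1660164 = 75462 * 22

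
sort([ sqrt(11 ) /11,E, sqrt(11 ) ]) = [sqrt( 11 )/11,E,sqrt(11 ) ] 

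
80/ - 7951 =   -  1 + 7871/7951 = - 0.01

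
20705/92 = 20705/92= 225.05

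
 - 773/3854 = - 773/3854  =  - 0.20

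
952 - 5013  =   - 4061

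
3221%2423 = 798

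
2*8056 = 16112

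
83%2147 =83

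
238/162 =1+38/81 = 1.47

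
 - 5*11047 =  - 55235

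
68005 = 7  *9715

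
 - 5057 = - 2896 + - 2161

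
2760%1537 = 1223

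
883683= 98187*9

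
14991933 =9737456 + 5254477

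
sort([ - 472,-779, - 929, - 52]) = [ - 929, - 779, - 472,-52 ] 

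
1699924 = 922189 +777735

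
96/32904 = 4/1371=0.00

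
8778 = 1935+6843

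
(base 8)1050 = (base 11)462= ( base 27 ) kc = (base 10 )552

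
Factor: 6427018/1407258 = 3213509/703629 = 3^(  -  2)*13^1*37^( - 1 )*2113^( - 1)*247193^1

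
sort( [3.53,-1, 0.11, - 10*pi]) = [ - 10*pi, - 1, 0.11,  3.53 ] 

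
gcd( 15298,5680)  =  2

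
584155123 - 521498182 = 62656941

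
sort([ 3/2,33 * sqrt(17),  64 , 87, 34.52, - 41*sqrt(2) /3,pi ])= [ - 41*sqrt ( 2 ) /3,3/2 , pi,34.52,64, 87, 33*sqrt( 17) ]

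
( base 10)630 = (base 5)10010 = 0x276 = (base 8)1166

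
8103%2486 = 645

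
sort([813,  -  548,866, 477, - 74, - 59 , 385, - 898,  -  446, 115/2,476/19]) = [ -898,-548,  -  446, - 74 , - 59 , 476/19,115/2, 385  ,  477, 813, 866 ]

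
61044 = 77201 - 16157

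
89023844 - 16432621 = 72591223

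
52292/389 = 134+166/389 = 134.43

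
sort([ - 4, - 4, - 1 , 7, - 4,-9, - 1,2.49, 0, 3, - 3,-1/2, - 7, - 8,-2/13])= [ - 9, - 8, - 7, - 4,-4, - 4, - 3, - 1, - 1, - 1/2, - 2/13, 0, 2.49, 3,7 ] 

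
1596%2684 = 1596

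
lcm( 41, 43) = 1763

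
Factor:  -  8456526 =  - 2^1*3^2*13^1 *71^1 * 509^1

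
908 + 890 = 1798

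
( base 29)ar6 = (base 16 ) 23ef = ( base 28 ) bkf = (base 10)9199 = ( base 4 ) 2033233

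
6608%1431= 884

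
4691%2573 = 2118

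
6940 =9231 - 2291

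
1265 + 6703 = 7968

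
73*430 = 31390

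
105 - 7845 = - 7740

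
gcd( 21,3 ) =3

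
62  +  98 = 160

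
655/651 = 655/651 = 1.01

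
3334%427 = 345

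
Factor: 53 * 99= 5247=3^2*11^1*53^1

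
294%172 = 122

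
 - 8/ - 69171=8/69171   =  0.00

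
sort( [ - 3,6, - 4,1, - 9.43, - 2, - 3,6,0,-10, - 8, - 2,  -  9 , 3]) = [ - 10, - 9.43, - 9,  -  8, - 4, - 3,  -  3, - 2, - 2,0,1, 3, 6,6 ]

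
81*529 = 42849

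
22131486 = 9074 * 2439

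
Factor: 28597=28597^1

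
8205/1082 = 7 + 631/1082=   7.58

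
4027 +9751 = 13778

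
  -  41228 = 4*( - 10307)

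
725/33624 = 725/33624 = 0.02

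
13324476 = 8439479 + 4884997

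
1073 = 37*29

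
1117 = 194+923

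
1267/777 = 181/111 = 1.63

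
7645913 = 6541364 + 1104549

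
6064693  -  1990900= 4073793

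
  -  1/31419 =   -  1/31419  =  -0.00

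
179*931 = 166649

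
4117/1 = 4117 = 4117.00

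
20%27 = 20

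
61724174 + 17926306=79650480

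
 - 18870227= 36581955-55452182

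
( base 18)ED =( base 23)BC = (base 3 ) 100211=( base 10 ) 265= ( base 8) 411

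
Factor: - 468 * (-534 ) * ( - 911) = -227669832 = - 2^3*3^3*13^1 * 89^1*911^1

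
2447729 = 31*78959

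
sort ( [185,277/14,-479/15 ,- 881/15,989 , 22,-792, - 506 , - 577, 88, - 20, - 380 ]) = [ - 792,  -  577,  -  506, - 380, - 881/15,  -  479/15, - 20,277/14,22 , 88, 185,989 ]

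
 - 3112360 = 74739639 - 77851999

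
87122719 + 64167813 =151290532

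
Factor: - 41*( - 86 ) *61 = 2^1 * 41^1*43^1*61^1 = 215086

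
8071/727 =8071/727 =11.10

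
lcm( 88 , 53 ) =4664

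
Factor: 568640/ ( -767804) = -2^4*5^1*29^( - 1)* 1777^1*6619^( - 1) = -142160/191951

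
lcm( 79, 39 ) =3081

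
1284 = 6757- 5473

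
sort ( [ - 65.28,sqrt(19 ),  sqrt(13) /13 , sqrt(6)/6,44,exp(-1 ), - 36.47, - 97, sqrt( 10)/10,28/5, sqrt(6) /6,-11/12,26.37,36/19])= [  -  97,  -  65.28, - 36.47, - 11/12, sqrt(13 ) /13,sqrt( 10 ) /10,exp( - 1 ),sqrt( 6)/6,  sqrt(6 ) /6,  36/19,sqrt(19 ),  28/5,26.37,44]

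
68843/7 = 68843/7 = 9834.71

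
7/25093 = 7/25093 = 0.00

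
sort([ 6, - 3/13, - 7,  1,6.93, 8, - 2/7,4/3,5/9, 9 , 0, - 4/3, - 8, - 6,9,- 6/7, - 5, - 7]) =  [ - 8, - 7, - 7, - 6,-5,-4/3, - 6/7, - 2/7,-3/13,0, 5/9,1,4/3,6,6.93,8,9,9] 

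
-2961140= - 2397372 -563768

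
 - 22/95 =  - 22/95 = - 0.23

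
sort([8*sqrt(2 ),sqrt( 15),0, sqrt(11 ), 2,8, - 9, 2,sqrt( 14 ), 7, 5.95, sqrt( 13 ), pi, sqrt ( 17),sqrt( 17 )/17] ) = [ - 9, 0, sqrt(17) /17, 2, 2,pi,sqrt( 11),sqrt(13 ),sqrt( 14), sqrt( 15),sqrt( 17), 5.95, 7, 8 , 8*sqrt(2 ) ]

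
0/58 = 0 = 0.00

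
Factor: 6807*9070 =2^1*3^1*5^1*907^1*2269^1 = 61739490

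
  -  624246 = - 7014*89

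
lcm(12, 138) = 276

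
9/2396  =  9/2396 = 0.00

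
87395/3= 87395/3=29131.67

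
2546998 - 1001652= 1545346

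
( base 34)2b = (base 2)1001111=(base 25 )34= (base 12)67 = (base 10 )79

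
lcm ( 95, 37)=3515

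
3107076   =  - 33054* ( - 94)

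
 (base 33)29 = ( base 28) 2j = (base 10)75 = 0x4B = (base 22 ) 39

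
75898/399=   190 + 88/399   =  190.22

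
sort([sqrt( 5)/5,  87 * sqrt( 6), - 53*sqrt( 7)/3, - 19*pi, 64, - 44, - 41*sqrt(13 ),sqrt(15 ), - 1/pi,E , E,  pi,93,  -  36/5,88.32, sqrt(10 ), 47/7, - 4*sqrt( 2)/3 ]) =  [ - 41* sqrt(13), - 19*pi, - 53*sqrt ( 7)/3, - 44, - 36/5, - 4 *sqrt( 2 ) /3,-1/pi, sqrt(5 ) /5,E, E, pi, sqrt (10),sqrt(15),47/7, 64, 88.32,93 , 87*sqrt(6) ] 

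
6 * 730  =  4380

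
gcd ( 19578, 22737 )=39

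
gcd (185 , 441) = 1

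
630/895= 126/179 = 0.70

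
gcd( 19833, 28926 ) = 3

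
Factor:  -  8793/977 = -9 = - 3^2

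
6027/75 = 80 + 9/25 = 80.36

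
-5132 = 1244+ -6376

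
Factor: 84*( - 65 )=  - 2^2 * 3^1*5^1*7^1*13^1 = -  5460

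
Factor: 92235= 3^1*5^1*11^1*13^1*43^1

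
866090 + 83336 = 949426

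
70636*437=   30867932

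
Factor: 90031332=2^2*3^1*89^1*  84299^1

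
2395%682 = 349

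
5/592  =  5/592=0.01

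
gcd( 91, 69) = 1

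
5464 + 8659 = 14123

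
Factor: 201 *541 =3^1  *67^1 *541^1 = 108741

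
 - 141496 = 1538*(-92)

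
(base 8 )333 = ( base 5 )1334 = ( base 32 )6r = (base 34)6f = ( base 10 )219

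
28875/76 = 28875/76 = 379.93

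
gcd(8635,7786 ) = 1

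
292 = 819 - 527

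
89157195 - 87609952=1547243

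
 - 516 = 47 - 563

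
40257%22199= 18058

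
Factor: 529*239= 126431 = 23^2*239^1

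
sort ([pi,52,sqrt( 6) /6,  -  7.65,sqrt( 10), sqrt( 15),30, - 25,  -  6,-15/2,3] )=[ - 25, - 7.65, - 15/2  , - 6,sqrt (6 )/6 , 3, pi , sqrt(10),sqrt(15), 30 , 52]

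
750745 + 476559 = 1227304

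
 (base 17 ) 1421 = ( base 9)8332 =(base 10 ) 6104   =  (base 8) 13730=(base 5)143404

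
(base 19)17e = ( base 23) M2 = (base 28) I4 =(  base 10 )508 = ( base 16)1FC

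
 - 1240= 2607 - 3847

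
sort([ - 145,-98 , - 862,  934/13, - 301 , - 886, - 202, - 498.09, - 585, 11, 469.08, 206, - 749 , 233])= [ - 886, - 862, - 749, - 585, - 498.09, - 301, - 202, - 145,  -  98,11, 934/13,206,  233, 469.08] 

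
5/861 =5/861 = 0.01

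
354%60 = 54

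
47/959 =47/959=0.05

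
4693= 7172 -2479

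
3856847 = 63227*61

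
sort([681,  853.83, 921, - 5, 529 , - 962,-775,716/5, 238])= [ - 962 , - 775,  -  5,716/5,238,529,  681 , 853.83,921]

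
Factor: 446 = 2^1*223^1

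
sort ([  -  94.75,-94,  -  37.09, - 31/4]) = [ - 94.75,-94, - 37.09, - 31/4]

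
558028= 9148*61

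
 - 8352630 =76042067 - 84394697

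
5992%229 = 38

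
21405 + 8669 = 30074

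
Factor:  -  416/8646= - 208/4323 = - 2^4*3^(  -  1 )*11^(-1 )*13^1*131^( -1) 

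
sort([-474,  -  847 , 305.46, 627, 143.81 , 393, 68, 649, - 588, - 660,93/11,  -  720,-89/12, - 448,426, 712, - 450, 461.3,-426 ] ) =[-847,-720, - 660, - 588,  -  474,- 450, - 448,-426, - 89/12, 93/11, 68, 143.81,305.46,393,426, 461.3, 627, 649, 712]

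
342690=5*68538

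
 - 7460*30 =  - 223800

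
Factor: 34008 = 2^3*3^1*13^1*109^1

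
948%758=190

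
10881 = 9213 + 1668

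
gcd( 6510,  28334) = 62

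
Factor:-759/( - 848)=2^( - 4)*3^1*11^1*23^1 * 53^( - 1 )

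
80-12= 68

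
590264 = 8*73783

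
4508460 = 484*9315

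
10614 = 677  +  9937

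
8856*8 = 70848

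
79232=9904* 8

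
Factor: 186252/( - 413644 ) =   -  249/553= - 3^1*7^(-1)*79^( - 1 )*83^1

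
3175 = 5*635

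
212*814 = 172568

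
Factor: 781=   11^1  *  71^1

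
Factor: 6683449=6683449^1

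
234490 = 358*655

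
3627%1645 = 337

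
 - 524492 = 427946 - 952438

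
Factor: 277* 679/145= 5^( - 1 )*7^1*29^(-1 )*97^1*277^1=188083/145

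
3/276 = 1/92  =  0.01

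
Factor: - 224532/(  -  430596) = 3^1*7^1*11^1*443^( - 1 )  =  231/443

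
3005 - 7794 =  - 4789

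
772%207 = 151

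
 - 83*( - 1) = 83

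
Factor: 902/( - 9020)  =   - 1/10 = -2^( - 1 )*5^( - 1)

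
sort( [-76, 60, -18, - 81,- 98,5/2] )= [  -  98, - 81 , - 76,  -  18, 5/2,60 ]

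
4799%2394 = 11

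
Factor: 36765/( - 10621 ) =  - 3^2*5^1*13^( - 1) = - 45/13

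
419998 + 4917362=5337360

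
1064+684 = 1748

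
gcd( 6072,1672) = 88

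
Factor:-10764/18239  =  -2^2*3^2*61^( -1) = - 36/61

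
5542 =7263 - 1721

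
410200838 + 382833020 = 793033858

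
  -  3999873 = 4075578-8075451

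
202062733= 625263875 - 423201142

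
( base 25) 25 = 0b110111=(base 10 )55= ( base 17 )34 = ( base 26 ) 23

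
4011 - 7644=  - 3633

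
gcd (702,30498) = 78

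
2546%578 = 234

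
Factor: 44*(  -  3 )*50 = -6600 = - 2^3*3^1*5^2 * 11^1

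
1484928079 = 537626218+947301861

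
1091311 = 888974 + 202337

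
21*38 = 798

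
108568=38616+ 69952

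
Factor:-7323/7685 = - 3^1 * 5^( - 1 )*29^( - 1 )*53^( - 1)*2441^1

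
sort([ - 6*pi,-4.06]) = [ - 6 * pi  , - 4.06]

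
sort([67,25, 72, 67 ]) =[25, 67, 67,72]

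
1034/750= 1 +142/375 =1.38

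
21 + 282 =303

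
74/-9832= - 37/4916 = -  0.01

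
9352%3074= 130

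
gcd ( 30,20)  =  10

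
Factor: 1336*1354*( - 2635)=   -  4766567440=   - 2^4*5^1*17^1*31^1*167^1*677^1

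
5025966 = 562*8943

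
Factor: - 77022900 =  - 2^2 * 3^4*5^2*37^1*257^1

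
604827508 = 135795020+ 469032488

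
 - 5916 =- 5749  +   - 167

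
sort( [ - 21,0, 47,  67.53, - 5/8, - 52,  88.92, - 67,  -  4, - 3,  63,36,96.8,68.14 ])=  [ - 67, - 52 , - 21, - 4, - 3, - 5/8, 0 , 36, 47, 63, 67.53,  68.14,  88.92,96.8 ]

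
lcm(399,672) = 12768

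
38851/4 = 38851/4 = 9712.75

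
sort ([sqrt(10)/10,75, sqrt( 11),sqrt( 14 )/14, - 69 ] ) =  [-69, sqrt(14 )/14,sqrt( 10 )/10, sqrt(11) , 75]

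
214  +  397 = 611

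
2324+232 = 2556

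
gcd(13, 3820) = 1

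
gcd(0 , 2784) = 2784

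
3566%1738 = 90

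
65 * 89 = 5785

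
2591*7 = 18137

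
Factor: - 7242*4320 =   -  2^6*3^4  *  5^1*17^1*71^1 = - 31285440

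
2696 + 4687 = 7383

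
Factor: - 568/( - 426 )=2^2*3^ ( - 1 )=4/3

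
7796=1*7796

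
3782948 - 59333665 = -55550717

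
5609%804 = 785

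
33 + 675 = 708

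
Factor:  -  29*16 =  -464=- 2^4 * 29^1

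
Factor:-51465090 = -2^1*3^1 * 5^1*61^1*28123^1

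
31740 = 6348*5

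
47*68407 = 3215129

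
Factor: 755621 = 53^2*269^1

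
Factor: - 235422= - 2^1*3^2 * 11^1*29^1*41^1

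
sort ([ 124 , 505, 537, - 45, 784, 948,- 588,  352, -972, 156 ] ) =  [-972, - 588, - 45, 124,156,  352,  505, 537,784, 948 ] 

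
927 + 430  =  1357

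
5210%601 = 402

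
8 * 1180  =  9440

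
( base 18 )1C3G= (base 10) 9790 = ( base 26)ece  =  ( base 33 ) 8WM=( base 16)263e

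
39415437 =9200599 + 30214838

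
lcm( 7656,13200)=382800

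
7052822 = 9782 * 721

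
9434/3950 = 2  +  767/1975 = 2.39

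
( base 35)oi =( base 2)1101011010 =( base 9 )1153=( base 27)14L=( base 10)858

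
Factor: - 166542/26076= - 677/106 =-2^( - 1 )*53^(-1)*677^1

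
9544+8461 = 18005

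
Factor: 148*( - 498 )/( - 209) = 2^3*3^1*11^ ( - 1)* 19^(-1)*37^1*83^1 = 73704/209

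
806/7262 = 403/3631 = 0.11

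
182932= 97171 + 85761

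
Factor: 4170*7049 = 29394330=2^1 * 3^1*5^1*7^1*19^1*53^1*139^1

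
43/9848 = 43/9848 = 0.00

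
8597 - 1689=6908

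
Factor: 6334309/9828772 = 2^(-2)*2457193^(- 1 )*6334309^1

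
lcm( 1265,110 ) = 2530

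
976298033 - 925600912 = 50697121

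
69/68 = 1+1/68=1.01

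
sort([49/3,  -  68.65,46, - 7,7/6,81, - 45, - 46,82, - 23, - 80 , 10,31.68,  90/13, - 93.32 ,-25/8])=[ - 93.32, - 80, - 68.65, -46, - 45,-23, - 7, - 25/8 , 7/6,90/13,10,49/3  ,  31.68, 46 , 81,82 ]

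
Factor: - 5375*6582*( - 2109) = 2^1*3^2*5^3*19^1*37^1 * 43^1 * 1097^1  =  74612729250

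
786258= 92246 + 694012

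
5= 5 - 0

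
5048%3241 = 1807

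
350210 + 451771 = 801981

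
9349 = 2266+7083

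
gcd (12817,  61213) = 1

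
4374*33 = 144342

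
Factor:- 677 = -677^1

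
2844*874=2485656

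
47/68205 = 47/68205 = 0.00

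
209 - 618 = -409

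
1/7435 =1/7435 = 0.00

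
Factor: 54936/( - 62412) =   -  654/743 = -2^1*3^1*109^1*743^(-1 )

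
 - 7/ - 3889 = 7/3889 = 0.00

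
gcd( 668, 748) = 4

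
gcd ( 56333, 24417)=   1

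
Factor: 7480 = 2^3 *5^1*11^1*17^1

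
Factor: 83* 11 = 913 = 11^1 * 83^1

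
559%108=19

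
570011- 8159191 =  - 7589180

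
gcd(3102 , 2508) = 66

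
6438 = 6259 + 179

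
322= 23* 14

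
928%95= 73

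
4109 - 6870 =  - 2761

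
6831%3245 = 341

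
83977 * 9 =755793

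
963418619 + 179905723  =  1143324342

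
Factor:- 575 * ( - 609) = 3^1  *5^2*7^1*23^1*29^1 = 350175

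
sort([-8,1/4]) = [ - 8,1/4 ]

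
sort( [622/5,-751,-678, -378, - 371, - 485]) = [ - 751,  -  678,-485,- 378, - 371, 622/5]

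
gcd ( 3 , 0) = 3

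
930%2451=930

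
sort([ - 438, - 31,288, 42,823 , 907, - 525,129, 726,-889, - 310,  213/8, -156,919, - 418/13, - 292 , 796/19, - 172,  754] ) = [ - 889, - 525, - 438, - 310, - 292, - 172, - 156, - 418/13, - 31,213/8,  796/19, 42 , 129, 288,  726, 754, 823,907,  919]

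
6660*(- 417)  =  -2777220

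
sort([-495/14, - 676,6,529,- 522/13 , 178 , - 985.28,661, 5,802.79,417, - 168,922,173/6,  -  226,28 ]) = [  -  985.28, - 676, - 226, - 168, - 522/13, - 495/14,5,6,28,173/6,178,417,  529 , 661, 802.79, 922]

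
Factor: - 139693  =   - 29^1 * 4817^1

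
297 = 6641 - 6344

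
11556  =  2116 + 9440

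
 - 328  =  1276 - 1604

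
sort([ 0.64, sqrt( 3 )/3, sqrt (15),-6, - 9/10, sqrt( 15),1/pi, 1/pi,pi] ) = [ - 6 , - 9/10, 1/pi,1/pi,sqrt (3 ) /3, 0.64, pi, sqrt(15 ), sqrt( 15) ] 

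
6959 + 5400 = 12359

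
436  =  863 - 427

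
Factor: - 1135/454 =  - 5/2 = - 2^(  -  1 )*5^1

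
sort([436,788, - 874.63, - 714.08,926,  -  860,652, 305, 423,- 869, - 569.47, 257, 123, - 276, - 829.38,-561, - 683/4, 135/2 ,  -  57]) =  [-874.63,-869, - 860, - 829.38,  -  714.08, - 569.47 , - 561, - 276, - 683/4,-57,135/2, 123,257,305, 423, 436,  652, 788 , 926]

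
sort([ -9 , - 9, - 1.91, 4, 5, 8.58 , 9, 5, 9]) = [ - 9,- 9, - 1.91, 4, 5, 5,8.58,  9, 9]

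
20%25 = 20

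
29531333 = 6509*4537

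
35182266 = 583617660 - 548435394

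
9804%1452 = 1092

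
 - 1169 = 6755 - 7924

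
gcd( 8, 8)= 8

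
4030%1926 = 178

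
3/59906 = 3/59906 = 0.00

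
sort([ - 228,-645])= [ - 645, -228 ]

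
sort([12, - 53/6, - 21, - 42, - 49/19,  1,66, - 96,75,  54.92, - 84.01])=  [ - 96, - 84.01, - 42, - 21, - 53/6, - 49/19,  1,12, 54.92, 66,75]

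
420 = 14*30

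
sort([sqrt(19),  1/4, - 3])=[ - 3, 1/4 , sqrt( 19)] 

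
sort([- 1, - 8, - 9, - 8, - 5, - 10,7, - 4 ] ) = [-10, - 9, - 8, - 8, - 5, - 4, - 1, 7]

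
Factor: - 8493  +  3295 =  - 5198 = - 2^1 * 23^1*113^1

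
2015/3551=2015/3551 = 0.57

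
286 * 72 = 20592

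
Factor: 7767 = 3^2*863^1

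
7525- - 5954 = 13479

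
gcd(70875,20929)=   1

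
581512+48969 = 630481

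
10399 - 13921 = -3522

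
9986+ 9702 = 19688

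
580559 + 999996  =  1580555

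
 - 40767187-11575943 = -52343130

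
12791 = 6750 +6041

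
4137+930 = 5067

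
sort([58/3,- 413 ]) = [-413,58/3]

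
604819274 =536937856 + 67881418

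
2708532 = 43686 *62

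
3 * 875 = 2625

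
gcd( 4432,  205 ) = 1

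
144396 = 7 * 20628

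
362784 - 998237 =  - 635453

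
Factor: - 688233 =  - 3^1*7^1*13^1*2521^1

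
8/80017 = 8/80017 =0.00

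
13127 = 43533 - 30406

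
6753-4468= 2285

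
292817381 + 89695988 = 382513369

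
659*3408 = 2245872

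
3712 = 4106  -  394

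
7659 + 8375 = 16034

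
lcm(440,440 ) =440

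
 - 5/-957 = 5/957=   0.01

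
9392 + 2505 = 11897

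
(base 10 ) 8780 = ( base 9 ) 13035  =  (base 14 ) 32b2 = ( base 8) 21114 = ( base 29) acm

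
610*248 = 151280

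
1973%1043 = 930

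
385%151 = 83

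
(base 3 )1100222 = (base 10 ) 998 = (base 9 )1328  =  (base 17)37C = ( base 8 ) 1746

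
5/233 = 5/233   =  0.02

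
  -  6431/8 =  - 804 + 1/8 = -  803.88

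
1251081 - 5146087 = - 3895006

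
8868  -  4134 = 4734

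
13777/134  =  13777/134 = 102.81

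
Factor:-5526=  - 2^1*3^2 * 307^1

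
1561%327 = 253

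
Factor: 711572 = 2^2*177893^1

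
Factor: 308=2^2*7^1 * 11^1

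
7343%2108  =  1019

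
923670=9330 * 99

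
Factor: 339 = 3^1*113^1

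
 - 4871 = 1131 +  - 6002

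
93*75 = 6975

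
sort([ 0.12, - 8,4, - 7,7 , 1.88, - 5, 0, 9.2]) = [ - 8, - 7, - 5 , 0,0.12,1.88,4,  7, 9.2]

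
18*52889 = 952002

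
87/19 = 4 + 11/19 = 4.58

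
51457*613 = 31543141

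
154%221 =154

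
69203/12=5766 + 11/12 =5766.92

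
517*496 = 256432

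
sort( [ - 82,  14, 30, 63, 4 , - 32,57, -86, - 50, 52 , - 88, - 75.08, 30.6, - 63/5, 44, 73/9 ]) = [ - 88, - 86,-82,  -  75.08,-50, - 32 , - 63/5, 4, 73/9 , 14,30, 30.6, 44, 52 , 57, 63 ]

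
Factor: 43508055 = 3^1*5^1 * 467^1*6211^1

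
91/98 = 13/14= 0.93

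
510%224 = 62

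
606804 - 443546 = 163258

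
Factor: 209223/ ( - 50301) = -287/69=-3^ (  -  1 ) * 7^1*23^( - 1)*41^1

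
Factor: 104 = 2^3*13^1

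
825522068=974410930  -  148888862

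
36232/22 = 18116/11  =  1646.91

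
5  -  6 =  -1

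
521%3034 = 521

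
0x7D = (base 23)5A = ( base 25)50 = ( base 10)125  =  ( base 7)236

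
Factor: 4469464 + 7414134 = 11883598  =  2^1*1847^1*3217^1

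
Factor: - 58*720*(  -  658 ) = 27478080 = 2^6*3^2*5^1*7^1*29^1*47^1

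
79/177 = 79/177=0.45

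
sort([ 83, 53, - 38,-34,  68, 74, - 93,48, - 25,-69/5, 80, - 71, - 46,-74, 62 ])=[ -93, - 74 , - 71, - 46, - 38, - 34, - 25, - 69/5, 48,  53, 62,68,74, 80, 83] 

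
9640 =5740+3900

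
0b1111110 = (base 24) 56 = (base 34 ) 3o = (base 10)126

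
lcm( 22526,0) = 0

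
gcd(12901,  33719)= 7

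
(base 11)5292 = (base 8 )15526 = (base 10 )6998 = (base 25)b4n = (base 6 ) 52222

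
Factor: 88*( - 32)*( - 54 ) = 152064 =2^9*3^3*11^1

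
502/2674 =251/1337 = 0.19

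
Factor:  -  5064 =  - 2^3*3^1*211^1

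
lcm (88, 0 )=0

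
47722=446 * 107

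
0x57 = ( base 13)69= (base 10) 87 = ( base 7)153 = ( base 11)7a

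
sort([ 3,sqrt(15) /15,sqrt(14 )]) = [ sqrt(15)/15,3,sqrt(14 )] 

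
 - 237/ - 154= 237/154 =1.54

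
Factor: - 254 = -2^1*127^1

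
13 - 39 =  - 26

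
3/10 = 3/10 = 0.30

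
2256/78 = 376/13 = 28.92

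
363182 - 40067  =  323115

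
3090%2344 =746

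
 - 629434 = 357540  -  986974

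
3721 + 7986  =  11707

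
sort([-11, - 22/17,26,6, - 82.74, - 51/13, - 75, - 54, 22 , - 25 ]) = [ - 82.74,-75, - 54, - 25,-11,-51/13, - 22/17,  6,22, 26]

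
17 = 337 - 320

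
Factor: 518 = 2^1 * 7^1*37^1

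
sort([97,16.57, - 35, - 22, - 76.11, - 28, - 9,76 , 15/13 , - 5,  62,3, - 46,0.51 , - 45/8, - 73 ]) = [ - 76.11,-73,-46, - 35,- 28, - 22,  -  9, - 45/8, - 5,0.51, 15/13,3,16.57,62, 76 , 97] 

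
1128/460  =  282/115  =  2.45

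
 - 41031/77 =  - 533 + 10/77  =  - 532.87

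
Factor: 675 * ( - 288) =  - 2^5*3^5*5^2 = - 194400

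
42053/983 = 42+767/983  =  42.78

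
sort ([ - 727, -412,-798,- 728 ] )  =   [ - 798,  -  728,-727,-412 ]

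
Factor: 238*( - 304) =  - 72352= - 2^5 *7^1*17^1*19^1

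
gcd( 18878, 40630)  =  2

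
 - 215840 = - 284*760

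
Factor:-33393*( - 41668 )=2^2*3^1 *11^1*947^1* 11131^1 =1391419524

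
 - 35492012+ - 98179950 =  - 133671962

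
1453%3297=1453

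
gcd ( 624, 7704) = 24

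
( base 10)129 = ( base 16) 81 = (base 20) 69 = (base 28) 4h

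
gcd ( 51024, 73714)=2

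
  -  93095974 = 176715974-269811948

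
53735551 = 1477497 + 52258054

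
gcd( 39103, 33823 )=1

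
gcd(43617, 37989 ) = 1407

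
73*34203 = 2496819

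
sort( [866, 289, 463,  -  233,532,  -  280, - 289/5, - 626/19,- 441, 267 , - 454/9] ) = [ - 441,  -  280, - 233, - 289/5, - 454/9, - 626/19,267,289,463, 532 , 866] 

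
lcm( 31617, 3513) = 31617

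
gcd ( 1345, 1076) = 269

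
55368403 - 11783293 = 43585110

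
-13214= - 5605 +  - 7609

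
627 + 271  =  898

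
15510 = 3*5170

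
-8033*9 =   -  72297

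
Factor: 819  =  3^2 * 7^1*13^1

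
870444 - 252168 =618276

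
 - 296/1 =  - 296 = -  296.00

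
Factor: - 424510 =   -  2^1*5^1*42451^1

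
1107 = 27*41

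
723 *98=70854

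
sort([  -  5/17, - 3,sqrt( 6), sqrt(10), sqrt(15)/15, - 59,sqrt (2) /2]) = [ - 59 , - 3,-5/17, sqrt (15)/15,sqrt( 2)/2,sqrt (6),sqrt( 10)]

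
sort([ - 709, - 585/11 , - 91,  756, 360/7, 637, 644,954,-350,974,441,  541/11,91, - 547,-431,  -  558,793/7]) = [-709, - 558, - 547, - 431, - 350, - 91, - 585/11,541/11, 360/7,91,793/7,441,637,644,756,954,974]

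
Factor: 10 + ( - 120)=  - 110 = - 2^1* 5^1*11^1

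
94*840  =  78960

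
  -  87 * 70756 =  - 6155772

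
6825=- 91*( - 75 ) 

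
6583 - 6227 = 356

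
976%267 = 175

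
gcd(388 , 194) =194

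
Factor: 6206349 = 3^1*101^1*20483^1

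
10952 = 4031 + 6921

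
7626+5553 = 13179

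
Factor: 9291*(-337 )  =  -3^1*19^1*163^1*337^1 = - 3131067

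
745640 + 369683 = 1115323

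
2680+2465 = 5145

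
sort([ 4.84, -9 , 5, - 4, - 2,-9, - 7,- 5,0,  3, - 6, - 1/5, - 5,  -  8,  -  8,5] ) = [  -  9, - 9, - 8, - 8, - 7,-6 , - 5, - 5, - 4,-2, - 1/5, 0,  3,4.84, 5 , 5]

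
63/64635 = 21/21545 = 0.00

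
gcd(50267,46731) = 1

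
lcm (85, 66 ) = 5610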